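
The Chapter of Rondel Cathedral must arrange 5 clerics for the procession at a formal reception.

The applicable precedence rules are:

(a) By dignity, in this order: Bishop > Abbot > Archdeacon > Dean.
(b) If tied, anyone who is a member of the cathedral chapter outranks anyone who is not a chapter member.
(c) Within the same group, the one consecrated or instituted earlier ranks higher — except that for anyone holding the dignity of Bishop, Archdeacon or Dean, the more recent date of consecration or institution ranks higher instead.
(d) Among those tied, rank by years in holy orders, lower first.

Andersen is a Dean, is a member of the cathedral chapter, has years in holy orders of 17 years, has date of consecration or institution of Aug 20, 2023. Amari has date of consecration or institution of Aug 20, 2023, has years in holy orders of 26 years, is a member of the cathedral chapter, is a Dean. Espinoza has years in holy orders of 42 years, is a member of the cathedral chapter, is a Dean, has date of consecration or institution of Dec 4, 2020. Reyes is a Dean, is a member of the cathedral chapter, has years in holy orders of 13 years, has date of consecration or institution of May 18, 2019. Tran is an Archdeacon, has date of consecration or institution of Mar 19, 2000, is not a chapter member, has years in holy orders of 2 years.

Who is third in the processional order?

Amari

By dignity: Tran (Archdeacon); then Andersen, Amari, Espinoza and Reyes (Dean).
Andersen, Amari, Espinoza and Reyes are each a member of the cathedral chapter, so the next rule applies.
Among Andersen, Amari, Espinoza and Reyes, by date of consecration or institution (later first) (reversed rule for this group): Andersen and Amari (Aug 20, 2023) before Espinoza (Dec 4, 2020) before Reyes (May 18, 2019).
Among Andersen and Amari, by years in holy orders (lower first): Andersen (17 years) before Amari (26 years).
Order: Tran, Andersen, Amari, Espinoza, Reyes.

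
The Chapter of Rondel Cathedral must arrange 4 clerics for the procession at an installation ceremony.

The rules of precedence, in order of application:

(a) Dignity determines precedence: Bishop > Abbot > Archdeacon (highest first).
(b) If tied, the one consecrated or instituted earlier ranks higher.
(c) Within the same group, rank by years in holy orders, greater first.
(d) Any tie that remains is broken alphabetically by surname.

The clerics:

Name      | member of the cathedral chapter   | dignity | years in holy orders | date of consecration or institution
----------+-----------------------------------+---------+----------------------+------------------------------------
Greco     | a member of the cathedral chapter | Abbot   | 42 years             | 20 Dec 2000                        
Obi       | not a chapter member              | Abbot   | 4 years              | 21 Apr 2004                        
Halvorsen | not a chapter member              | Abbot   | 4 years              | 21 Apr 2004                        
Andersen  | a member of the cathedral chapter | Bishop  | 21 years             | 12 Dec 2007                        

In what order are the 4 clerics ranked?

Andersen, Greco, Halvorsen, Obi

By dignity: Andersen (Bishop); then Greco, Halvorsen and Obi (Abbot).
Among Greco, Halvorsen and Obi, by date of consecration or institution (earlier first): Greco (20 Dec 2000) before Halvorsen and Obi (21 Apr 2004).
Halvorsen and Obi both have years in holy orders 4 years, so the next rule applies.
Among Halvorsen and Obi, alphabetically by surname: Halvorsen before Obi.
Full order: Andersen, Greco, Halvorsen, Obi.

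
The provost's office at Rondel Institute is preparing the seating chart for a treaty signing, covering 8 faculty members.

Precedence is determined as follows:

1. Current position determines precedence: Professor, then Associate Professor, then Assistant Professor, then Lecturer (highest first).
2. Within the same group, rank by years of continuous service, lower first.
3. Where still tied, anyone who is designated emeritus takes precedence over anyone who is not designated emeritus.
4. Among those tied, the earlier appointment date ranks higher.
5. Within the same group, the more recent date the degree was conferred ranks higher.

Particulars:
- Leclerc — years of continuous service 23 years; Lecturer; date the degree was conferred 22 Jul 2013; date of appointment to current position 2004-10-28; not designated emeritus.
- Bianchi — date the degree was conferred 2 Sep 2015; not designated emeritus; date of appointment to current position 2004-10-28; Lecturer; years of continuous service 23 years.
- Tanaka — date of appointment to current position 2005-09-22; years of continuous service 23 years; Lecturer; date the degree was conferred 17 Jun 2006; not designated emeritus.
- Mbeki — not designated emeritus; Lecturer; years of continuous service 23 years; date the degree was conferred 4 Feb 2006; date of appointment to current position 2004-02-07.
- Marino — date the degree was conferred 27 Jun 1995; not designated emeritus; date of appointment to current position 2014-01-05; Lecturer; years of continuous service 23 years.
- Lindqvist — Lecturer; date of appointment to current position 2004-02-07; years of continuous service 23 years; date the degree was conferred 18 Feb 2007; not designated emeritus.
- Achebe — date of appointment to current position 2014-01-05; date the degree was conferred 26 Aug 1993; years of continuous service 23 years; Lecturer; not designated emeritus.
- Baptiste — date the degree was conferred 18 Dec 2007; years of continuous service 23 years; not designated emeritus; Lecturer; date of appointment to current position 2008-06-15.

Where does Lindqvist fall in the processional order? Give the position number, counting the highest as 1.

1

By current position: Lindqvist, Mbeki, Bianchi, Leclerc, Tanaka, Baptiste, Marino and Achebe (Lecturer).
Lindqvist, Mbeki, Bianchi, Leclerc, Tanaka, Baptiste, Marino and Achebe all have years of continuous service 23 years, so the next rule applies.
Lindqvist, Mbeki, Bianchi, Leclerc, Tanaka, Baptiste, Marino and Achebe are each not designated emeritus, so the next rule applies.
Among Lindqvist, Mbeki, Bianchi, Leclerc, Tanaka, Baptiste, Marino and Achebe, by date of appointment to current position (earlier first): Lindqvist and Mbeki (2004-02-07) before Bianchi and Leclerc (2004-10-28) before Tanaka (2005-09-22) before Baptiste (2008-06-15) before Marino and Achebe (2014-01-05).
Among Lindqvist and Mbeki, by date the degree was conferred (later first): Lindqvist (18 Feb 2007) before Mbeki (4 Feb 2006).
Among Bianchi and Leclerc, by date the degree was conferred (later first): Bianchi (2 Sep 2015) before Leclerc (22 Jul 2013).
Among Marino and Achebe, by date the degree was conferred (later first): Marino (27 Jun 1995) before Achebe (26 Aug 1993).
Order: Lindqvist, Mbeki, Bianchi, Leclerc, Tanaka, Baptiste, Marino, Achebe. So position 1.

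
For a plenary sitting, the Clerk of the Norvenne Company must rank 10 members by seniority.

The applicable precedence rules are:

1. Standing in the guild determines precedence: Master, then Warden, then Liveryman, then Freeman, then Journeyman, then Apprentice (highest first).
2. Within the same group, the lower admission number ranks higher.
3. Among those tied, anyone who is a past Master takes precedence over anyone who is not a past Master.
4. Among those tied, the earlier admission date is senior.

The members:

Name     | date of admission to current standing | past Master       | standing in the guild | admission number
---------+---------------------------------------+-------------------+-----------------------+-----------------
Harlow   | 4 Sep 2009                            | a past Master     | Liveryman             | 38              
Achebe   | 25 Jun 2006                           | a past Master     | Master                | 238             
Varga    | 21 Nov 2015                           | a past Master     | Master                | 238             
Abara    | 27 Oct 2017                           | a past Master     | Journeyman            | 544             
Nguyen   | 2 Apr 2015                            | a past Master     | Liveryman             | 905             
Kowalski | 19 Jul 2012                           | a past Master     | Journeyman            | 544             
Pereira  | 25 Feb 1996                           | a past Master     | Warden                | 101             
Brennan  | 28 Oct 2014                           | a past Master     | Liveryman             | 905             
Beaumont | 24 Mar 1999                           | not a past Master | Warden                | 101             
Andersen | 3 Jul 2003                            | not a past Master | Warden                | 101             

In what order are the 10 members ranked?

Achebe, Varga, Pereira, Beaumont, Andersen, Harlow, Brennan, Nguyen, Kowalski, Abara

By standing in the guild: Achebe and Varga (Master); then Pereira, Beaumont and Andersen (Warden); then Harlow, Brennan and Nguyen (Liveryman); then Kowalski and Abara (Journeyman).
Achebe and Varga both have admission number 238, so the next rule applies.
Achebe and Varga are each a past Master, so the next rule applies.
Among Achebe and Varga, by date of admission to current standing (earlier first): Achebe (25 Jun 2006) before Varga (21 Nov 2015).
Pereira, Beaumont and Andersen all have admission number 101, so the next rule applies.
Among Pereira, Beaumont and Andersen, a past Master before not a past Master: Pereira (a past Master) before Beaumont and Andersen (not a past Master).
Among Beaumont and Andersen, by date of admission to current standing (earlier first): Beaumont (24 Mar 1999) before Andersen (3 Jul 2003).
Among Harlow, Brennan and Nguyen, by admission number (lower first): Harlow (38) before Brennan and Nguyen (905).
Brennan and Nguyen are each a past Master, so the next rule applies.
Among Brennan and Nguyen, by date of admission to current standing (earlier first): Brennan (28 Oct 2014) before Nguyen (2 Apr 2015).
Kowalski and Abara both have admission number 544, so the next rule applies.
Kowalski and Abara are each a past Master, so the next rule applies.
Among Kowalski and Abara, by date of admission to current standing (earlier first): Kowalski (19 Jul 2012) before Abara (27 Oct 2017).
Full order: Achebe, Varga, Pereira, Beaumont, Andersen, Harlow, Brennan, Nguyen, Kowalski, Abara.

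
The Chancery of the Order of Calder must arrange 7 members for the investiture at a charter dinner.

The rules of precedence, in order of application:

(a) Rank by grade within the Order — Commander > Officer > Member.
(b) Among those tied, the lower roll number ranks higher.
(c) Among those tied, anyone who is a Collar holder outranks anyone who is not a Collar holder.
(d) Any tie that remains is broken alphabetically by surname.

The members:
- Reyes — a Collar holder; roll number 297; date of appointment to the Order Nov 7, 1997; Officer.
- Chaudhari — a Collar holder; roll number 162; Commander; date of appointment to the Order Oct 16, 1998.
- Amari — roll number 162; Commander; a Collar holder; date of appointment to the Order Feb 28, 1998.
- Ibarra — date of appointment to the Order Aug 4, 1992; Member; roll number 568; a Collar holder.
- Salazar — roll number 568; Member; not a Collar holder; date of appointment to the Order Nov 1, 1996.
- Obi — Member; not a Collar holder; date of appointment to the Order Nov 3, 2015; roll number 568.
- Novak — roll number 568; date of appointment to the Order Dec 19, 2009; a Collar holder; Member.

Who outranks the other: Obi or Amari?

By grade within the Order: Amari and Chaudhari (Commander); then Reyes (Officer); then Ibarra, Novak, Obi and Salazar (Member).
Amari and Chaudhari both have roll number 162, so the next rule applies.
Amari and Chaudhari are each a Collar holder, so the next rule applies.
Among Amari and Chaudhari, alphabetically by surname: Amari before Chaudhari.
Ibarra, Novak, Obi and Salazar all have roll number 568, so the next rule applies.
Among Ibarra, Novak, Obi and Salazar, a Collar holder before not a Collar holder: Ibarra and Novak (a Collar holder) before Obi and Salazar (not a Collar holder).
Among Ibarra and Novak, alphabetically by surname: Ibarra before Novak.
Among Obi and Salazar, alphabetically by surname: Obi before Salazar.
So Amari takes precedence.

Amari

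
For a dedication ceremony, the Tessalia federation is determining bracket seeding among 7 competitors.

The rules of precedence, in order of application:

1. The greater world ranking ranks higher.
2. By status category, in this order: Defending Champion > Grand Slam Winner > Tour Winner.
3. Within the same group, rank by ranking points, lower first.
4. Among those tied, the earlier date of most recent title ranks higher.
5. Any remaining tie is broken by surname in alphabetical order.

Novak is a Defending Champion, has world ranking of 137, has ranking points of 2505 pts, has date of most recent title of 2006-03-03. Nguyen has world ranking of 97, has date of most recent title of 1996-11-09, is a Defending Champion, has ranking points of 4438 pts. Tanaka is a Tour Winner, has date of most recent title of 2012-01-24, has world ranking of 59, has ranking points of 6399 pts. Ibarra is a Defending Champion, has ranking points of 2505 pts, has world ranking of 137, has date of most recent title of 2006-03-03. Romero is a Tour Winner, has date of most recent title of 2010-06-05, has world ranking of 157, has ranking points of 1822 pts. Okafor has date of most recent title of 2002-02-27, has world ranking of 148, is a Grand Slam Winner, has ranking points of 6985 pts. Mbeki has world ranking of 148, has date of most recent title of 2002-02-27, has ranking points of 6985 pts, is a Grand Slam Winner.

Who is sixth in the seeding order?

By world ranking (higher first): Romero (157); then Mbeki and Okafor (both 148); then Ibarra and Novak (both 137); then Nguyen (97); then Tanaka (59).
Mbeki and Okafor are each Grand Slam Winner, so the next rule applies.
Mbeki and Okafor both have ranking points 6985 pts, so the next rule applies.
Mbeki and Okafor both have date of most recent title 2002-02-27, so the next rule applies.
Among Mbeki and Okafor, alphabetically by surname: Mbeki before Okafor.
Ibarra and Novak are each Defending Champion, so the next rule applies.
Ibarra and Novak both have ranking points 2505 pts, so the next rule applies.
Ibarra and Novak both have date of most recent title 2006-03-03, so the next rule applies.
Among Ibarra and Novak, alphabetically by surname: Ibarra before Novak.
Order: Romero, Mbeki, Okafor, Ibarra, Novak, Nguyen, Tanaka.

Nguyen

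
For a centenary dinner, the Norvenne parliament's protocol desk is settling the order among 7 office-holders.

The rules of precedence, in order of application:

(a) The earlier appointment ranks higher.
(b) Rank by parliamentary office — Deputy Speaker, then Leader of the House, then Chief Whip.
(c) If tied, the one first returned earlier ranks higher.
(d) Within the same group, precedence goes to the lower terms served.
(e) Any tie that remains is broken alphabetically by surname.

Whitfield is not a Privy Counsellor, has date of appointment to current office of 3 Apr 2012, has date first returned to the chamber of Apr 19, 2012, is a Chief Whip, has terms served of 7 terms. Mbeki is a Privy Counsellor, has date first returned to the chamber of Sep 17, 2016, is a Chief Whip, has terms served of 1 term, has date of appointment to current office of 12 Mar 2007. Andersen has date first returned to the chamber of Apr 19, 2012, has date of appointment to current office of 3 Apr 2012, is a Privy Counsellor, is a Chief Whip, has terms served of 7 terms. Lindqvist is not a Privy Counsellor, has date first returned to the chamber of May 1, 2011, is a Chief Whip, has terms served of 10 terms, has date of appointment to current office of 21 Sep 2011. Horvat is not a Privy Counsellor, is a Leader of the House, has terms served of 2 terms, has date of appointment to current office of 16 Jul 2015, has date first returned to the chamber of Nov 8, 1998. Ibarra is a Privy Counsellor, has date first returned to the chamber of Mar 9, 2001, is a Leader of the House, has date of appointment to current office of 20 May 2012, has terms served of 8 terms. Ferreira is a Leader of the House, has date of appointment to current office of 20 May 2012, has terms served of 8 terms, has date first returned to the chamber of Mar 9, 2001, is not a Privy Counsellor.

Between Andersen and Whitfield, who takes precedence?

By date of appointment to current office (earlier first): Mbeki (12 Mar 2007); then Lindqvist (21 Sep 2011); then Andersen and Whitfield (both 3 Apr 2012); then Ferreira and Ibarra (both 20 May 2012); then Horvat (16 Jul 2015).
Andersen and Whitfield are each Chief Whip, so the next rule applies.
Andersen and Whitfield both have date first returned to the chamber Apr 19, 2012, so the next rule applies.
Andersen and Whitfield both have terms served 7 terms, so the next rule applies.
Among Andersen and Whitfield, alphabetically by surname: Andersen before Whitfield.
Ferreira and Ibarra are each Leader of the House, so the next rule applies.
Ferreira and Ibarra both have date first returned to the chamber Mar 9, 2001, so the next rule applies.
Ferreira and Ibarra both have terms served 8 terms, so the next rule applies.
Among Ferreira and Ibarra, alphabetically by surname: Ferreira before Ibarra.
So Andersen takes precedence.

Andersen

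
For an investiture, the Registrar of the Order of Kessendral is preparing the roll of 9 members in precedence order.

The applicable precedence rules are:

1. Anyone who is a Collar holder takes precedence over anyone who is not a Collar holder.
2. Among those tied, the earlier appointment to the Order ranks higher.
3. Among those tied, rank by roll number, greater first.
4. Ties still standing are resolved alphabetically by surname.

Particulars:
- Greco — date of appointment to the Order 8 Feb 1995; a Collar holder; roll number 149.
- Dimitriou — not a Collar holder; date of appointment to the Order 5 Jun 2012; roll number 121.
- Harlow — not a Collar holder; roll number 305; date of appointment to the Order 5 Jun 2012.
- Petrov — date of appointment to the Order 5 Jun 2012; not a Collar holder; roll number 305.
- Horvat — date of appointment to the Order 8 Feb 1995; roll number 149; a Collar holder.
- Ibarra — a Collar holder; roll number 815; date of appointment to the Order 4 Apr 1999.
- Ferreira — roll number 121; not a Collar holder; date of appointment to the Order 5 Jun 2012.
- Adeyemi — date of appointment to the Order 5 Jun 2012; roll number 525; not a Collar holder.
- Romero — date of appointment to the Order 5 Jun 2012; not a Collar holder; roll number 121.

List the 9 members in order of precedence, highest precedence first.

By the first rule: Greco, Horvat and Ibarra (each a Collar holder); then Adeyemi, Harlow, Petrov, Dimitriou, Ferreira and Romero (each not a Collar holder).
Among Greco, Horvat and Ibarra, by date of appointment to the Order (earlier first): Greco and Horvat (8 Feb 1995) before Ibarra (4 Apr 1999).
Greco and Horvat both have roll number 149, so the next rule applies.
Among Greco and Horvat, alphabetically by surname: Greco before Horvat.
Adeyemi, Harlow, Petrov, Dimitriou, Ferreira and Romero all have date of appointment to the Order 5 Jun 2012, so the next rule applies.
Among Adeyemi, Harlow, Petrov, Dimitriou, Ferreira and Romero, by roll number (higher first): Adeyemi (525) before Harlow and Petrov (305) before Dimitriou, Ferreira and Romero (121).
Among Harlow and Petrov, alphabetically by surname: Harlow before Petrov.
Among Dimitriou, Ferreira and Romero, alphabetically by surname: Dimitriou before Ferreira before Romero.
Full order: Greco, Horvat, Ibarra, Adeyemi, Harlow, Petrov, Dimitriou, Ferreira, Romero.

Greco, Horvat, Ibarra, Adeyemi, Harlow, Petrov, Dimitriou, Ferreira, Romero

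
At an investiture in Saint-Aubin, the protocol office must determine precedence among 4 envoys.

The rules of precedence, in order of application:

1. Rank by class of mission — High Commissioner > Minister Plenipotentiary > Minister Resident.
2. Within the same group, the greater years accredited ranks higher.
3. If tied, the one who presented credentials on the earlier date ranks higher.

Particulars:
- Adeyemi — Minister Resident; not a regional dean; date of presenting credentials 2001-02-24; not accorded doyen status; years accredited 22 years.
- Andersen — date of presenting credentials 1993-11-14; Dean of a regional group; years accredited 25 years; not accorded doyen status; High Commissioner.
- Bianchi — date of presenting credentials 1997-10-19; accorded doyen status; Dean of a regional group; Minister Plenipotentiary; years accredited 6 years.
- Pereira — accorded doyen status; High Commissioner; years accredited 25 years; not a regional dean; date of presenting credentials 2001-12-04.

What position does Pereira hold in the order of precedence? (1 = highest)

By class of mission: Andersen and Pereira (High Commissioner); then Bianchi (Minister Plenipotentiary); then Adeyemi (Minister Resident).
Andersen and Pereira both have years accredited 25 years, so the next rule applies.
Among Andersen and Pereira, by date of presenting credentials (earlier first): Andersen (1993-11-14) before Pereira (2001-12-04).
Order: Andersen, Pereira, Bianchi, Adeyemi. So position 2.

2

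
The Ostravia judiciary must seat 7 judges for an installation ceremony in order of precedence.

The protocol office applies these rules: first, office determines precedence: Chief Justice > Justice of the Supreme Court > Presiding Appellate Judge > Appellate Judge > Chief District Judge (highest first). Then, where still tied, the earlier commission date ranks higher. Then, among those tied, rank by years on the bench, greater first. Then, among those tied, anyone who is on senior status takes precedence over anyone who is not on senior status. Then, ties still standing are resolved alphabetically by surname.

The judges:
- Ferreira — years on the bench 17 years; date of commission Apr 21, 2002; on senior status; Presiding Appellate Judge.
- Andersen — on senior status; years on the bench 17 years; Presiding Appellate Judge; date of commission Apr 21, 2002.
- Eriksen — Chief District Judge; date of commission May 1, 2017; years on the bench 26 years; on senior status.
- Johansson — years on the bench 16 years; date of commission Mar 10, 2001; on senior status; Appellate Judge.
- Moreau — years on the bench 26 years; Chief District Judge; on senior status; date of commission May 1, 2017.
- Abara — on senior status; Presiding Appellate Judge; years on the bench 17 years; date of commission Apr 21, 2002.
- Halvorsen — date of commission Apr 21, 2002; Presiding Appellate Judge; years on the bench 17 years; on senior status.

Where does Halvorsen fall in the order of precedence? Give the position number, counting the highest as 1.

4

By office: Abara, Andersen, Ferreira and Halvorsen (Presiding Appellate Judge); then Johansson (Appellate Judge); then Eriksen and Moreau (Chief District Judge).
Abara, Andersen, Ferreira and Halvorsen all have date of commission Apr 21, 2002, so the next rule applies.
Abara, Andersen, Ferreira and Halvorsen all have years on the bench 17 years, so the next rule applies.
Abara, Andersen, Ferreira and Halvorsen are each on senior status, so the next rule applies.
Among Abara, Andersen, Ferreira and Halvorsen, alphabetically by surname: Abara before Andersen before Ferreira before Halvorsen.
Eriksen and Moreau both have date of commission May 1, 2017, so the next rule applies.
Eriksen and Moreau both have years on the bench 26 years, so the next rule applies.
Eriksen and Moreau are each on senior status, so the next rule applies.
Among Eriksen and Moreau, alphabetically by surname: Eriksen before Moreau.
Order: Abara, Andersen, Ferreira, Halvorsen, Johansson, Eriksen, Moreau. So position 4.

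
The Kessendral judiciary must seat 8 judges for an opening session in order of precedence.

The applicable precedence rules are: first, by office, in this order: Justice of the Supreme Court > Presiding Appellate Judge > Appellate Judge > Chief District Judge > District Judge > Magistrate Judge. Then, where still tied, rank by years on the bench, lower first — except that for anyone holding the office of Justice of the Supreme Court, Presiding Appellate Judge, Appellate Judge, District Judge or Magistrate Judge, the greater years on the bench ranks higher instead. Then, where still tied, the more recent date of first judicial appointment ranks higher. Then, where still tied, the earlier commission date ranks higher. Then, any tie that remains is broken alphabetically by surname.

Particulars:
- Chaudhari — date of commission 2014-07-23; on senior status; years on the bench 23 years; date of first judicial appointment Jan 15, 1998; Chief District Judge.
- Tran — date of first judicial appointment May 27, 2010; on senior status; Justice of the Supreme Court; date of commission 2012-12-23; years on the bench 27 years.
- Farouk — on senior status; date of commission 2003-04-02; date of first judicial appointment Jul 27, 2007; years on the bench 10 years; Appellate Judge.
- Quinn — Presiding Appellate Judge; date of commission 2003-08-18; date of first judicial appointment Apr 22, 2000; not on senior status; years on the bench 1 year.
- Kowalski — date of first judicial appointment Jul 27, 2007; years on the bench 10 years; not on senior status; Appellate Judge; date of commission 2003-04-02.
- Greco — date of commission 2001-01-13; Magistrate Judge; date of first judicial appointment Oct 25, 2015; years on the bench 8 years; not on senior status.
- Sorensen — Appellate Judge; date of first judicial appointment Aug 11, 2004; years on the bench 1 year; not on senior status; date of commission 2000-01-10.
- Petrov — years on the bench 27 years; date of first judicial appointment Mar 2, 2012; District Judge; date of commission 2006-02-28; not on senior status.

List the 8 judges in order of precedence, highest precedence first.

By office: Tran (Justice of the Supreme Court); then Quinn (Presiding Appellate Judge); then Farouk, Kowalski and Sorensen (Appellate Judge); then Chaudhari (Chief District Judge); then Petrov (District Judge); then Greco (Magistrate Judge).
Among Farouk, Kowalski and Sorensen, by years on the bench (higher first) (reversed rule for this group): Farouk and Kowalski (10 years) before Sorensen (1 year).
Farouk and Kowalski both have date of first judicial appointment Jul 27, 2007, so the next rule applies.
Farouk and Kowalski both have date of commission 2003-04-02, so the next rule applies.
Among Farouk and Kowalski, alphabetically by surname: Farouk before Kowalski.
Full order: Tran, Quinn, Farouk, Kowalski, Sorensen, Chaudhari, Petrov, Greco.

Tran, Quinn, Farouk, Kowalski, Sorensen, Chaudhari, Petrov, Greco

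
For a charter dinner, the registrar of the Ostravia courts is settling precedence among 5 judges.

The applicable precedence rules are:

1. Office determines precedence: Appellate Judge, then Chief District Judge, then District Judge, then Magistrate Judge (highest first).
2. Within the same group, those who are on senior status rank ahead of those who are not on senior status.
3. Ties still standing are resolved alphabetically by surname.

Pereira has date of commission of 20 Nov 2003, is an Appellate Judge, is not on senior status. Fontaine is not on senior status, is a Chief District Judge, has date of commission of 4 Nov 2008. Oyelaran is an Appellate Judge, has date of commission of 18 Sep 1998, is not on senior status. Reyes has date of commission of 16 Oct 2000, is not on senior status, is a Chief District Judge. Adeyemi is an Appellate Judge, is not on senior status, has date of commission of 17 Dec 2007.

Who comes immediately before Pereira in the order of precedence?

By office: Adeyemi, Oyelaran and Pereira (Appellate Judge); then Fontaine and Reyes (Chief District Judge).
Adeyemi, Oyelaran and Pereira are each not on senior status, so the next rule applies.
Among Adeyemi, Oyelaran and Pereira, alphabetically by surname: Adeyemi before Oyelaran before Pereira.
Fontaine and Reyes are each not on senior status, so the next rule applies.
Among Fontaine and Reyes, alphabetically by surname: Fontaine before Reyes.
Order: Adeyemi, Oyelaran, Pereira, Fontaine, Reyes.

Oyelaran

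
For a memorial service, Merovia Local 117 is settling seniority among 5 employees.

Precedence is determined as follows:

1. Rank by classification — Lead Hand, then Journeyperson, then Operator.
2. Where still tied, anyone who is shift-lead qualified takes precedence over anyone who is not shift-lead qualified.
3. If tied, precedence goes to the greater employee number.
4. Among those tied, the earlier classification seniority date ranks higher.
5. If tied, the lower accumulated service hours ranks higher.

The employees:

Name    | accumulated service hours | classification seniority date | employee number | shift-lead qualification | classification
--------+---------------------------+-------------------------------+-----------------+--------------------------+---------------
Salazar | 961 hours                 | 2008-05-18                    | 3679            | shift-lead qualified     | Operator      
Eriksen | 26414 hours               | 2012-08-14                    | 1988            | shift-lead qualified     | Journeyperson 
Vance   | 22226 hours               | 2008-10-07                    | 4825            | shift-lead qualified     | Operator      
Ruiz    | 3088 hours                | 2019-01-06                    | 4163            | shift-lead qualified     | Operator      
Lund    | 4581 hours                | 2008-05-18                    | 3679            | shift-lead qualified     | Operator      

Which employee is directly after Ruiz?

By classification: Eriksen (Journeyperson); then Vance, Ruiz, Salazar and Lund (Operator).
Vance, Ruiz, Salazar and Lund are each shift-lead qualified, so the next rule applies.
Among Vance, Ruiz, Salazar and Lund, by employee number (higher first): Vance (4825) before Ruiz (4163) before Salazar and Lund (3679).
Salazar and Lund both have classification seniority date 2008-05-18, so the next rule applies.
Among Salazar and Lund, by accumulated service hours (lower first): Salazar (961 hours) before Lund (4581 hours).
Order: Eriksen, Vance, Ruiz, Salazar, Lund.

Salazar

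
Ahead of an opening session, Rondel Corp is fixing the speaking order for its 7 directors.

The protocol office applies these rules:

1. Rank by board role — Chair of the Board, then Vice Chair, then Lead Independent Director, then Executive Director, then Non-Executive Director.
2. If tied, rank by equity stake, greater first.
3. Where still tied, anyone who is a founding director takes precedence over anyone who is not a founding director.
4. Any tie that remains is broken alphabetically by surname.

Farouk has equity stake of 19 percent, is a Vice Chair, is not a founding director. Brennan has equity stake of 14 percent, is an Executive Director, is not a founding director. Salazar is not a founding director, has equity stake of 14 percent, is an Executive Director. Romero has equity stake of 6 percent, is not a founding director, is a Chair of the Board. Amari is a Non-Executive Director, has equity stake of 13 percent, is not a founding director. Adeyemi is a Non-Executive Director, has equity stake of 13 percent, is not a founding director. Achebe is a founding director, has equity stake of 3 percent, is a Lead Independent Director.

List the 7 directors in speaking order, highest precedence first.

Romero, Farouk, Achebe, Brennan, Salazar, Adeyemi, Amari

By board role: Romero (Chair of the Board); then Farouk (Vice Chair); then Achebe (Lead Independent Director); then Brennan and Salazar (Executive Director); then Adeyemi and Amari (Non-Executive Director).
Brennan and Salazar both have equity stake 14 percent, so the next rule applies.
Brennan and Salazar are each not a founding director, so the next rule applies.
Among Brennan and Salazar, alphabetically by surname: Brennan before Salazar.
Adeyemi and Amari both have equity stake 13 percent, so the next rule applies.
Adeyemi and Amari are each not a founding director, so the next rule applies.
Among Adeyemi and Amari, alphabetically by surname: Adeyemi before Amari.
Full order: Romero, Farouk, Achebe, Brennan, Salazar, Adeyemi, Amari.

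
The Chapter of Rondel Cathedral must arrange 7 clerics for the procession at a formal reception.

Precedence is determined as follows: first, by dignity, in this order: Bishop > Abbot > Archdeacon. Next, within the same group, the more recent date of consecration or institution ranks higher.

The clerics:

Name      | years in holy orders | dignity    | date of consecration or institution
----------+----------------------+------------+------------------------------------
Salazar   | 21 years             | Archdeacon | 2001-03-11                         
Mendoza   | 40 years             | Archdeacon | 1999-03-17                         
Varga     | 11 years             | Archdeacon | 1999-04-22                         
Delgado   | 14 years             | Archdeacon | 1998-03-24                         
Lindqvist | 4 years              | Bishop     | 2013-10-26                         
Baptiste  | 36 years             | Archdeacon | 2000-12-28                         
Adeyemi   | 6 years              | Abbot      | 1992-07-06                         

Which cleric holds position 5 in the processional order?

Varga

By dignity: Lindqvist (Bishop); then Adeyemi (Abbot); then Salazar, Baptiste, Varga, Mendoza and Delgado (Archdeacon).
Among Salazar, Baptiste, Varga, Mendoza and Delgado, by date of consecration or institution (later first): Salazar (2001-03-11) before Baptiste (2000-12-28) before Varga (1999-04-22) before Mendoza (1999-03-17) before Delgado (1998-03-24).
Order: Lindqvist, Adeyemi, Salazar, Baptiste, Varga, Mendoza, Delgado.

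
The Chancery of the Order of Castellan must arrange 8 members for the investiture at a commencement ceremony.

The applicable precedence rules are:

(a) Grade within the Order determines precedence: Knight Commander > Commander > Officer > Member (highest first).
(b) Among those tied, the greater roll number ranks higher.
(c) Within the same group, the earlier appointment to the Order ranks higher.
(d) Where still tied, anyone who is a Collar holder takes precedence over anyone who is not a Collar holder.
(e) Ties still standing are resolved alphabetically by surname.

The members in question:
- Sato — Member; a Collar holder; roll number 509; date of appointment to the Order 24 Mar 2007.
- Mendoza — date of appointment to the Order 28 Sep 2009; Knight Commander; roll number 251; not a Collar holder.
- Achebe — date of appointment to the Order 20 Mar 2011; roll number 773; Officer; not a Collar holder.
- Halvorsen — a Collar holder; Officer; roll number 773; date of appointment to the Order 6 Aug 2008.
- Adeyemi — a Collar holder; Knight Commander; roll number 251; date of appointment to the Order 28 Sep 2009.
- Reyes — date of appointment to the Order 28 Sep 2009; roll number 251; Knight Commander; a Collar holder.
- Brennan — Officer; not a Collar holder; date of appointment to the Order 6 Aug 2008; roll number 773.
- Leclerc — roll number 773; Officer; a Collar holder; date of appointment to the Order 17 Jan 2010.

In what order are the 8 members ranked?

By grade within the Order: Adeyemi, Reyes and Mendoza (Knight Commander); then Halvorsen, Brennan, Leclerc and Achebe (Officer); then Sato (Member).
Adeyemi, Reyes and Mendoza all have roll number 251, so the next rule applies.
Adeyemi, Reyes and Mendoza all have date of appointment to the Order 28 Sep 2009, so the next rule applies.
Among Adeyemi, Reyes and Mendoza, a Collar holder before not a Collar holder: Adeyemi and Reyes (a Collar holder) before Mendoza (not a Collar holder).
Among Adeyemi and Reyes, alphabetically by surname: Adeyemi before Reyes.
Halvorsen, Brennan, Leclerc and Achebe all have roll number 773, so the next rule applies.
Among Halvorsen, Brennan, Leclerc and Achebe, by date of appointment to the Order (earlier first): Halvorsen and Brennan (6 Aug 2008) before Leclerc (17 Jan 2010) before Achebe (20 Mar 2011).
Among Halvorsen and Brennan, a Collar holder before not a Collar holder: Halvorsen (a Collar holder) before Brennan (not a Collar holder).
Full order: Adeyemi, Reyes, Mendoza, Halvorsen, Brennan, Leclerc, Achebe, Sato.

Adeyemi, Reyes, Mendoza, Halvorsen, Brennan, Leclerc, Achebe, Sato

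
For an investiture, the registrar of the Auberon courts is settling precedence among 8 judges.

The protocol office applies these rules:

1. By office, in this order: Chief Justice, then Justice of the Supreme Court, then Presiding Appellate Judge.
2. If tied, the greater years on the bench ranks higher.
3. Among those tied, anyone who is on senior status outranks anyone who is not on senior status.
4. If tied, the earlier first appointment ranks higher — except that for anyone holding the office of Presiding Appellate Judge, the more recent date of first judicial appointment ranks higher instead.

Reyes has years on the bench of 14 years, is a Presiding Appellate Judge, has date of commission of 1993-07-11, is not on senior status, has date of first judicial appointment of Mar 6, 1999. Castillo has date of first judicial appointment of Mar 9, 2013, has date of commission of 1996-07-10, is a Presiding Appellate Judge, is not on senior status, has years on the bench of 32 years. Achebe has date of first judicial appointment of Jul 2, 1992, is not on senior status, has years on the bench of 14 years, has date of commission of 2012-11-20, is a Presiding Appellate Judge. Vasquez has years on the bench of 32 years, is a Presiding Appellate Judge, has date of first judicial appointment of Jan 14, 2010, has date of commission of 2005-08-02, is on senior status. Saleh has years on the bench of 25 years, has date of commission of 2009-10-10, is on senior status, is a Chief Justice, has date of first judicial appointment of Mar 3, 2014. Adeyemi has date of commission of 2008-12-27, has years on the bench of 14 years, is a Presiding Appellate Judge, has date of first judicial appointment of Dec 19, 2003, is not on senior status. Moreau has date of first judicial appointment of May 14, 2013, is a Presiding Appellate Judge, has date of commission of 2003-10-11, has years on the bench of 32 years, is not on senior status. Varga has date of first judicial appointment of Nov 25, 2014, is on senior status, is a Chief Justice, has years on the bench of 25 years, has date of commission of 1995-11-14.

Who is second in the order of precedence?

By office: Saleh and Varga (Chief Justice); then Vasquez, Moreau, Castillo, Adeyemi, Reyes and Achebe (Presiding Appellate Judge).
Saleh and Varga both have years on the bench 25 years, so the next rule applies.
Saleh and Varga are each on senior status, so the next rule applies.
Among Saleh and Varga, by date of first judicial appointment (earlier first): Saleh (Mar 3, 2014) before Varga (Nov 25, 2014).
Among Vasquez, Moreau, Castillo, Adeyemi, Reyes and Achebe, by years on the bench (higher first): Vasquez, Moreau and Castillo (32 years) before Adeyemi, Reyes and Achebe (14 years).
Among Vasquez, Moreau and Castillo, on senior status before not on senior status: Vasquez (on senior status) before Moreau and Castillo (not on senior status).
Among Moreau and Castillo, by date of first judicial appointment (later first) (reversed rule for this group): Moreau (May 14, 2013) before Castillo (Mar 9, 2013).
Adeyemi, Reyes and Achebe are each not on senior status, so the next rule applies.
Among Adeyemi, Reyes and Achebe, by date of first judicial appointment (later first) (reversed rule for this group): Adeyemi (Dec 19, 2003) before Reyes (Mar 6, 1999) before Achebe (Jul 2, 1992).
Order: Saleh, Varga, Vasquez, Moreau, Castillo, Adeyemi, Reyes, Achebe.

Varga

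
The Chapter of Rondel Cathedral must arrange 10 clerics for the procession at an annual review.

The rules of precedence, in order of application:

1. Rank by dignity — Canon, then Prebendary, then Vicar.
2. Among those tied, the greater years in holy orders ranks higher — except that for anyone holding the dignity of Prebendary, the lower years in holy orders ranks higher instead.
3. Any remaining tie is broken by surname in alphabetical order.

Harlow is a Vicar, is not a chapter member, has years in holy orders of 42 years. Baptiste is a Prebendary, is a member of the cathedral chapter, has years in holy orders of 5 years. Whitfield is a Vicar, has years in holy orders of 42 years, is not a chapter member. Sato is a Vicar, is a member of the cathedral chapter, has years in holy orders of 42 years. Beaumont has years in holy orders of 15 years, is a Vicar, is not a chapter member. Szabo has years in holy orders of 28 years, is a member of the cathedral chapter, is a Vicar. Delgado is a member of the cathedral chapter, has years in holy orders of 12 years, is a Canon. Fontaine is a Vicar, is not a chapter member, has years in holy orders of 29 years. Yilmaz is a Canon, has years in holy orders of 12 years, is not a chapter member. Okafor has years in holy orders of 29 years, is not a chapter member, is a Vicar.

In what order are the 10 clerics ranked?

Delgado, Yilmaz, Baptiste, Harlow, Sato, Whitfield, Fontaine, Okafor, Szabo, Beaumont

By dignity: Delgado and Yilmaz (Canon); then Baptiste (Prebendary); then Harlow, Sato, Whitfield, Fontaine, Okafor, Szabo and Beaumont (Vicar).
Delgado and Yilmaz both have years in holy orders 12 years, so the next rule applies.
Among Delgado and Yilmaz, alphabetically by surname: Delgado before Yilmaz.
Among Harlow, Sato, Whitfield, Fontaine, Okafor, Szabo and Beaumont, by years in holy orders (higher first): Harlow, Sato and Whitfield (42 years) before Fontaine and Okafor (29 years) before Szabo (28 years) before Beaumont (15 years).
Among Harlow, Sato and Whitfield, alphabetically by surname: Harlow before Sato before Whitfield.
Among Fontaine and Okafor, alphabetically by surname: Fontaine before Okafor.
Full order: Delgado, Yilmaz, Baptiste, Harlow, Sato, Whitfield, Fontaine, Okafor, Szabo, Beaumont.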